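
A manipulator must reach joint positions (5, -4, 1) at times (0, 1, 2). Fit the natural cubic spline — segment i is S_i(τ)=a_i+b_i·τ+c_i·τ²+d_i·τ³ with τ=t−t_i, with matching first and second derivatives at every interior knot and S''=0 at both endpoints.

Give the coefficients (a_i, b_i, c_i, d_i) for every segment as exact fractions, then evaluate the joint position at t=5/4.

Δ: Δ0=-9, Δ1=5
row 1: diag=4, rhs=84; c'=1/4, d'=21
back: M1=21
M: M0=0, M1=21, M2=0
seg 0: a=5, c=M0/2=0, d=(M1−M0)/(6·1)=7/2, b=Δ0−h0·(2M0+M1)/6=-25/2
seg 1: a=-4, c=M1/2=21/2, d=(M2−M1)/(6·1)=-7/2, b=Δ1−h1·(2M1+M2)/6=-2
t_q=5/4 → seg 1, τ=1/4; S=-4+-2·τ+21/2·τ²+-7/2·τ³=-499/128

  seg 0: a=5 b=-25/2 c=0 d=7/2
  seg 1: a=-4 b=-2 c=21/2 d=-7/2
S(5/4) = -499/128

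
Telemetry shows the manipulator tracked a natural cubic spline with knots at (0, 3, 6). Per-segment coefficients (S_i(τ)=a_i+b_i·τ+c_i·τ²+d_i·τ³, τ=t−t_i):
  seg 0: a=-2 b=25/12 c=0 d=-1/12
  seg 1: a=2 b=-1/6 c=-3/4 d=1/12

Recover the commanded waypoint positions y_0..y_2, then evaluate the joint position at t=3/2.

y_0 = S_0(0) = a_0 = -2
y_1 = S_1(0) = a_1 = 2
y_2 = S_1(3) = -3
t_q=3/2 is in segment 0 (τ=3/2); S_0(τ)=27/32

y_0=-2 y_1=2 y_2=-3
S(3/2) = 27/32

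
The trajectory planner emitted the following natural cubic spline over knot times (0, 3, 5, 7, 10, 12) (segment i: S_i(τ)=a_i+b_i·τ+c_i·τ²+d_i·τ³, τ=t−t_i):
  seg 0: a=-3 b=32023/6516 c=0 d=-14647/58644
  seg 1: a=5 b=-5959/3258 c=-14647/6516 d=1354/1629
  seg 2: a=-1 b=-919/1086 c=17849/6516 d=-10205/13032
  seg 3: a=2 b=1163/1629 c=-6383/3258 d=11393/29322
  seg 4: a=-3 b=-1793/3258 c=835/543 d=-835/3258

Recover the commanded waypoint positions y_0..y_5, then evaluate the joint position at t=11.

y_0=-3 y_1=5 y_2=-1 y_3=2 y_4=-3 y_5=0
S(11) = -1232/543

y_0 = S_0(0) = a_0 = -3
y_1 = S_1(0) = a_1 = 5
y_2 = S_2(0) = a_2 = -1
y_3 = S_3(0) = a_3 = 2
y_4 = S_4(0) = a_4 = -3
y_5 = S_4(2) = 0
t_q=11 is in segment 4 (τ=1); S_4(τ)=-1232/543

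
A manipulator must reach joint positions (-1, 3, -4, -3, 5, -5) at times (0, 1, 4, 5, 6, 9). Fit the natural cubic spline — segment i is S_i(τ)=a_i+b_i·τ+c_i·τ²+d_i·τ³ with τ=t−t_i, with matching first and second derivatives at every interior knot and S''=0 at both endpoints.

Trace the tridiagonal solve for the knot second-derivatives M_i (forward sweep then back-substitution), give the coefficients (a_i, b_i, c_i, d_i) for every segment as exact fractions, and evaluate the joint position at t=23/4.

Δ: Δ0=4, Δ1=-7/3, Δ2=1, Δ3=8, Δ4=-10/3
row 1: diag=8, rhs=-38; c'=3/8, d'=-19/4
row 2: denom=8−3·3/8=55/8; d'=(20−3·-19/4)/(55/8)=274/55
row 3: denom=4−1·8/55=212/55; d'=(42−1·274/55)/(212/55)=509/53
row 4: denom=8−1·55/212=1641/212; d'=(-68−1·509/53)/(1641/212)=-5484/547
back: M4=-5484/547
back: M3=509/53−55/212·-5484/547=6676/547
back: M2=274/55−8/55·6676/547=1754/547
back: M1=-19/4−3/8·1754/547=-3256/547
M: M0=0, M1=-3256/547, M2=1754/547, M3=6676/547, M4=-5484/547, M5=0
seg 0: a=-1, c=M0/2=0, d=(M1−M0)/(6·1)=-1628/1641, b=Δ0−h0·(2M0+M1)/6=8192/1641
seg 1: a=3, c=M1/2=-1628/547, d=(M2−M1)/(6·3)=835/1641, b=Δ1−h1·(2M1+M2)/6=3308/1641
seg 2: a=-4, c=M2/2=877/547, d=(M3−M2)/(6·1)=2461/1641, b=Δ2−h2·(2M2+M3)/6=-3451/1641
seg 3: a=-3, c=M3/2=3338/547, d=(M4−M3)/(6·1)=-6080/1641, b=Δ3−h3·(2M3+M4)/6=9194/1641
seg 4: a=5, c=M4/2=-2742/547, d=(M5−M4)/(6·3)=914/1641, b=Δ4−h4·(2M4+M5)/6=10982/1641
t_q=23/4 → seg 3, τ=3/4; S=-3+9194/1641·τ+3338/547·τ²+-6080/1641·τ³=13441/4376

  seg 0: a=-1 b=8192/1641 c=0 d=-1628/1641
  seg 1: a=3 b=3308/1641 c=-1628/547 d=835/1641
  seg 2: a=-4 b=-3451/1641 c=877/547 d=2461/1641
  seg 3: a=-3 b=9194/1641 c=3338/547 d=-6080/1641
  seg 4: a=5 b=10982/1641 c=-2742/547 d=914/1641
S(23/4) = 13441/4376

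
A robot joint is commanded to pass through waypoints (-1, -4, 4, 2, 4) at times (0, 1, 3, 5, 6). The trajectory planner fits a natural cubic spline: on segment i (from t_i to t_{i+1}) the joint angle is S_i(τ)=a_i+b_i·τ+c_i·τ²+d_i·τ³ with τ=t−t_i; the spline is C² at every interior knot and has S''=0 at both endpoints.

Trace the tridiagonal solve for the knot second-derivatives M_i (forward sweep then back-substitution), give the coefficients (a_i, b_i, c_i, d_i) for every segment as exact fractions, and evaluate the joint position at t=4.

  seg 0: a=-1 b=-55/12 c=0 d=19/12
  seg 1: a=-4 b=1/6 c=19/4 d=-17/12
  seg 2: a=4 b=13/6 c=-15/4 d=13/12
  seg 3: a=2 b=1/6 c=11/4 d=-11/12
S(4) = 7/2

Δ: Δ0=-3, Δ1=4, Δ2=-1, Δ3=2
row 1: diag=6, rhs=42; c'=1/3, d'=7
row 2: denom=8−2·1/3=22/3; d'=(-30−2·7)/(22/3)=-6
row 3: denom=6−2·3/11=60/11; d'=(18−2·-6)/(60/11)=11/2
back: M3=11/2
back: M2=-6−3/11·11/2=-15/2
back: M1=7−1/3·-15/2=19/2
M: M0=0, M1=19/2, M2=-15/2, M3=11/2, M4=0
seg 0: a=-1, c=M0/2=0, d=(M1−M0)/(6·1)=19/12, b=Δ0−h0·(2M0+M1)/6=-55/12
seg 1: a=-4, c=M1/2=19/4, d=(M2−M1)/(6·2)=-17/12, b=Δ1−h1·(2M1+M2)/6=1/6
seg 2: a=4, c=M2/2=-15/4, d=(M3−M2)/(6·2)=13/12, b=Δ2−h2·(2M2+M3)/6=13/6
seg 3: a=2, c=M3/2=11/4, d=(M4−M3)/(6·1)=-11/12, b=Δ3−h3·(2M3+M4)/6=1/6
t_q=4 → seg 2, τ=1; S=4+13/6·τ+-15/4·τ²+13/12·τ³=7/2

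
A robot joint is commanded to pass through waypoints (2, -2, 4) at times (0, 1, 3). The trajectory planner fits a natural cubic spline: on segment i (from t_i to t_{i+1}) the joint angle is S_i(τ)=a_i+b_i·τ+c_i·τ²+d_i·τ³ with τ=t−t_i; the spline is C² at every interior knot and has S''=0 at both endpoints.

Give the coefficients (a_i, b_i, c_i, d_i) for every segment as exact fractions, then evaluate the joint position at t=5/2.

  seg 0: a=2 b=-31/6 c=0 d=7/6
  seg 1: a=-2 b=-5/3 c=7/2 d=-7/12
S(5/2) = 45/32

Δ: Δ0=-4, Δ1=3
row 1: diag=6, rhs=42; c'=1/3, d'=7
back: M1=7
M: M0=0, M1=7, M2=0
seg 0: a=2, c=M0/2=0, d=(M1−M0)/(6·1)=7/6, b=Δ0−h0·(2M0+M1)/6=-31/6
seg 1: a=-2, c=M1/2=7/2, d=(M2−M1)/(6·2)=-7/12, b=Δ1−h1·(2M1+M2)/6=-5/3
t_q=5/2 → seg 1, τ=3/2; S=-2+-5/3·τ+7/2·τ²+-7/12·τ³=45/32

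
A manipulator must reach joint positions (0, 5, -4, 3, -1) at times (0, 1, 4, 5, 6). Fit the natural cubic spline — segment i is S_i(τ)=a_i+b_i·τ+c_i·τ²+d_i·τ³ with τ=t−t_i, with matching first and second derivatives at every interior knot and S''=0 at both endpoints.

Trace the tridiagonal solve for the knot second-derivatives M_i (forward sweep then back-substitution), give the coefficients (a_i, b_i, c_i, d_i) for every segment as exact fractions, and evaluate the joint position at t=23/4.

  seg 0: a=0 b=1461/212 c=0 d=-401/212
  seg 1: a=5 b=129/106 c=-1203/212 d=905/636
  seg 2: a=-4 b=1185/212 c=378/53 d=-1213/212
  seg 3: a=3 b=285/106 c=-2127/212 d=709/212
S(23/4) = 10635/13568

Δ: Δ0=5, Δ1=-3, Δ2=7, Δ3=-4
row 1: diag=8, rhs=-48; c'=3/8, d'=-6
row 2: denom=8−3·3/8=55/8; d'=(60−3·-6)/(55/8)=624/55
row 3: denom=4−1·8/55=212/55; d'=(-66−1·624/55)/(212/55)=-2127/106
back: M3=-2127/106
back: M2=624/55−8/55·-2127/106=756/53
back: M1=-6−3/8·756/53=-1203/106
M: M0=0, M1=-1203/106, M2=756/53, M3=-2127/106, M4=0
seg 0: a=0, c=M0/2=0, d=(M1−M0)/(6·1)=-401/212, b=Δ0−h0·(2M0+M1)/6=1461/212
seg 1: a=5, c=M1/2=-1203/212, d=(M2−M1)/(6·3)=905/636, b=Δ1−h1·(2M1+M2)/6=129/106
seg 2: a=-4, c=M2/2=378/53, d=(M3−M2)/(6·1)=-1213/212, b=Δ2−h2·(2M2+M3)/6=1185/212
seg 3: a=3, c=M3/2=-2127/212, d=(M4−M3)/(6·1)=709/212, b=Δ3−h3·(2M3+M4)/6=285/106
t_q=23/4 → seg 3, τ=3/4; S=3+285/106·τ+-2127/212·τ²+709/212·τ³=10635/13568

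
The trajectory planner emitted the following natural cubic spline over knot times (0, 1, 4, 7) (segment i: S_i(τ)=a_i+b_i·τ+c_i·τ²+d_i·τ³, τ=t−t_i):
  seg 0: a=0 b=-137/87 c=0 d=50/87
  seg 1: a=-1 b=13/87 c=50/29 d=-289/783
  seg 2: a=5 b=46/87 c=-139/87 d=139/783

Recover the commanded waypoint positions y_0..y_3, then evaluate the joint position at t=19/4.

y_0=0 y_1=-1 y_2=5 y_3=-3
S(19/4) = 8487/1856

y_0 = S_0(0) = a_0 = 0
y_1 = S_1(0) = a_1 = -1
y_2 = S_2(0) = a_2 = 5
y_3 = S_2(3) = -3
t_q=19/4 is in segment 2 (τ=3/4); S_2(τ)=8487/1856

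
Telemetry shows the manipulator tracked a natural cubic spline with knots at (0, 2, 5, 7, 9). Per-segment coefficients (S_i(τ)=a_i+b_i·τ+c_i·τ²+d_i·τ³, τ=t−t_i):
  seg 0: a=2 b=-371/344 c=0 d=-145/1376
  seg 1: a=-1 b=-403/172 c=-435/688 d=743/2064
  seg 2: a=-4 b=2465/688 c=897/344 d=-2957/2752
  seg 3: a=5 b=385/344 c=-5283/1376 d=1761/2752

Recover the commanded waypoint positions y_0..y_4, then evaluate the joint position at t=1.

y_0 = S_0(0) = a_0 = 2
y_1 = S_1(0) = a_1 = -1
y_2 = S_2(0) = a_2 = -4
y_3 = S_3(0) = a_3 = 5
y_4 = S_3(2) = -3
t_q=1 is in segment 0 (τ=1); S_0(τ)=1123/1376

y_0=2 y_1=-1 y_2=-4 y_3=5 y_4=-3
S(1) = 1123/1376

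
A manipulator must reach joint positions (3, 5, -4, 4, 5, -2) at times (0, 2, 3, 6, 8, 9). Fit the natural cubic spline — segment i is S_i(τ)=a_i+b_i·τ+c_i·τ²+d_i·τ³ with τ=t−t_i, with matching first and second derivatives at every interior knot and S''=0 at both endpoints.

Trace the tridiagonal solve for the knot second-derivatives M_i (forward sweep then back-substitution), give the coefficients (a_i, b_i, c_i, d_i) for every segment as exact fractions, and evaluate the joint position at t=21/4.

  seg 0: a=3 b=8612/1731 c=0 d=-6881/6924
  seg 1: a=5 b=-12031/1731 c=-6881/1154 d=13547/3462
  seg 2: a=-4 b=-24707/3462 c=3333/577 d=-965/1154
  seg 3: a=4 b=8558/1731 c=-2019/1154 d=-3271/13848
  seg 4: a=5 b=-16925/3462 c=-7309/2308 d=7309/6924
S(21/4) = -25061/73856

Δ: Δ0=1, Δ1=-9, Δ2=8/3, Δ3=1/2, Δ4=-7
row 1: diag=6, rhs=-60; c'=1/6, d'=-10
row 2: denom=8−1·1/6=47/6; d'=(70−1·-10)/(47/6)=480/47
row 3: denom=10−3·18/47=416/47; d'=(-13−3·480/47)/(416/47)=-2051/416
row 4: denom=6−2·47/208=577/104; d'=(-45−2·-2051/416)/(577/104)=-7309/1154
back: M4=-7309/1154
back: M3=-2051/416−47/208·-7309/1154=-2019/577
back: M2=480/47−18/47·-2019/577=6666/577
back: M1=-10−1/6·6666/577=-6881/577
M: M0=0, M1=-6881/577, M2=6666/577, M3=-2019/577, M4=-7309/1154, M5=0
seg 0: a=3, c=M0/2=0, d=(M1−M0)/(6·2)=-6881/6924, b=Δ0−h0·(2M0+M1)/6=8612/1731
seg 1: a=5, c=M1/2=-6881/1154, d=(M2−M1)/(6·1)=13547/3462, b=Δ1−h1·(2M1+M2)/6=-12031/1731
seg 2: a=-4, c=M2/2=3333/577, d=(M3−M2)/(6·3)=-965/1154, b=Δ2−h2·(2M2+M3)/6=-24707/3462
seg 3: a=4, c=M3/2=-2019/1154, d=(M4−M3)/(6·2)=-3271/13848, b=Δ3−h3·(2M3+M4)/6=8558/1731
seg 4: a=5, c=M4/2=-7309/2308, d=(M5−M4)/(6·1)=7309/6924, b=Δ4−h4·(2M4+M5)/6=-16925/3462
t_q=21/4 → seg 2, τ=9/4; S=-4+-24707/3462·τ+3333/577·τ²+-965/1154·τ³=-25061/73856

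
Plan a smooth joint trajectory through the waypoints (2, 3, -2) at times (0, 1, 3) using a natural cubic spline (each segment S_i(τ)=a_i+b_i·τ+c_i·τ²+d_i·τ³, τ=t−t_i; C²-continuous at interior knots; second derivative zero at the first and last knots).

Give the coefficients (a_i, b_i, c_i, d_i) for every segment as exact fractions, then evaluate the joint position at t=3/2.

  seg 0: a=2 b=19/12 c=0 d=-7/12
  seg 1: a=3 b=-1/6 c=-7/4 d=7/24
S(3/2) = 161/64

Δ: Δ0=1, Δ1=-5/2
row 1: diag=6, rhs=-21; c'=1/3, d'=-7/2
back: M1=-7/2
M: M0=0, M1=-7/2, M2=0
seg 0: a=2, c=M0/2=0, d=(M1−M0)/(6·1)=-7/12, b=Δ0−h0·(2M0+M1)/6=19/12
seg 1: a=3, c=M1/2=-7/4, d=(M2−M1)/(6·2)=7/24, b=Δ1−h1·(2M1+M2)/6=-1/6
t_q=3/2 → seg 1, τ=1/2; S=3+-1/6·τ+-7/4·τ²+7/24·τ³=161/64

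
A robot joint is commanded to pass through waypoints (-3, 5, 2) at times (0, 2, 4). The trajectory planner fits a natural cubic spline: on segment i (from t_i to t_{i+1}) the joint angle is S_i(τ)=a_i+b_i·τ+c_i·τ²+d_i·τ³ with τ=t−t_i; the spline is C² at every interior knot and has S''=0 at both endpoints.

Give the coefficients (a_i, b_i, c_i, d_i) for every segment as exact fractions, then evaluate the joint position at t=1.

Δ: Δ0=4, Δ1=-3/2
row 1: diag=8, rhs=-33; c'=1/4, d'=-33/8
back: M1=-33/8
M: M0=0, M1=-33/8, M2=0
seg 0: a=-3, c=M0/2=0, d=(M1−M0)/(6·2)=-11/32, b=Δ0−h0·(2M0+M1)/6=43/8
seg 1: a=5, c=M1/2=-33/16, d=(M2−M1)/(6·2)=11/32, b=Δ1−h1·(2M1+M2)/6=5/4
t_q=1 → seg 0, τ=1; S=-3+43/8·τ+0·τ²+-11/32·τ³=65/32

  seg 0: a=-3 b=43/8 c=0 d=-11/32
  seg 1: a=5 b=5/4 c=-33/16 d=11/32
S(1) = 65/32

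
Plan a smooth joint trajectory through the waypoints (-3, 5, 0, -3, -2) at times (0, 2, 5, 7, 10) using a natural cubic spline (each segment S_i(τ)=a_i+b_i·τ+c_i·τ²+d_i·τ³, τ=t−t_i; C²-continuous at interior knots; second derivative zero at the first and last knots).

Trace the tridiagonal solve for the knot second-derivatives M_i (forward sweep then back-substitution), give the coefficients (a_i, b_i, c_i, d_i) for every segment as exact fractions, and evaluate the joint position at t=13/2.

Δ: Δ0=4, Δ1=-5/3, Δ2=-3/2, Δ3=1/3
row 1: diag=10, rhs=-34; c'=3/10, d'=-17/5
row 2: denom=10−3·3/10=91/10; d'=(1−3·-17/5)/(91/10)=16/13
row 3: denom=10−2·20/91=870/91; d'=(11−2·16/13)/(870/91)=259/290
back: M3=259/290
back: M2=16/13−20/91·259/290=30/29
back: M1=-17/5−3/10·30/29=-538/145
M: M0=0, M1=-538/145, M2=30/29, M3=259/290, M4=0
seg 0: a=-3, c=M0/2=0, d=(M1−M0)/(6·2)=-269/870, b=Δ0−h0·(2M0+M1)/6=2278/435
seg 1: a=5, c=M1/2=-269/145, d=(M2−M1)/(6·3)=344/1305, b=Δ1−h1·(2M1+M2)/6=664/435
seg 2: a=0, c=M2/2=15/29, d=(M3−M2)/(6·2)=-41/3480, b=Δ2−h2·(2M2+M3)/6=-1082/435
seg 3: a=-3, c=M3/2=259/580, d=(M4−M3)/(6·3)=-259/5220, b=Δ3−h3·(2M3+M4)/6=-487/870
t_q=13/2 → seg 2, τ=3/2; S=0+-1082/435·τ+15/29·τ²+-41/3480·τ³=-24193/9280

  seg 0: a=-3 b=2278/435 c=0 d=-269/870
  seg 1: a=5 b=664/435 c=-269/145 d=344/1305
  seg 2: a=0 b=-1082/435 c=15/29 d=-41/3480
  seg 3: a=-3 b=-487/870 c=259/580 d=-259/5220
S(13/2) = -24193/9280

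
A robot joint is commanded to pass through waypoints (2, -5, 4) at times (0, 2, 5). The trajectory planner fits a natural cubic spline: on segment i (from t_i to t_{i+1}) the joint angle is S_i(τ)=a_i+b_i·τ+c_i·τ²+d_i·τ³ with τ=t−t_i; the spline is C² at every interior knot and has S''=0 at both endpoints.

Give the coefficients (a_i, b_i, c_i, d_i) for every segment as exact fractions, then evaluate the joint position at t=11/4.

Δ: Δ0=-7/2, Δ1=3
row 1: diag=10, rhs=39; c'=3/10, d'=39/10
back: M1=39/10
M: M0=0, M1=39/10, M2=0
seg 0: a=2, c=M0/2=0, d=(M1−M0)/(6·2)=13/40, b=Δ0−h0·(2M0+M1)/6=-24/5
seg 1: a=-5, c=M1/2=39/20, d=(M2−M1)/(6·3)=-13/60, b=Δ1−h1·(2M1+M2)/6=-9/10
t_q=11/4 → seg 1, τ=3/4; S=-5+-9/10·τ+39/20·τ²+-13/60·τ³=-5977/1280

  seg 0: a=2 b=-24/5 c=0 d=13/40
  seg 1: a=-5 b=-9/10 c=39/20 d=-13/60
S(11/4) = -5977/1280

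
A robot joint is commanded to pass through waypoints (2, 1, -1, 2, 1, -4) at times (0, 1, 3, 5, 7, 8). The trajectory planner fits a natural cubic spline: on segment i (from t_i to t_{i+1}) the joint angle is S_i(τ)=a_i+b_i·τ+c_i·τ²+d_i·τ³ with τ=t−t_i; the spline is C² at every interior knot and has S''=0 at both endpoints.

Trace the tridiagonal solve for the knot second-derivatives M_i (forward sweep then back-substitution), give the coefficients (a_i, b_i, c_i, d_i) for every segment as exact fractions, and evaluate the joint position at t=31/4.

Δ: Δ0=-1, Δ1=-1, Δ2=3/2, Δ3=-1/2, Δ4=-5
row 1: diag=6, rhs=0; c'=1/3, d'=0
row 2: denom=8−2·1/3=22/3; d'=(15−2·0)/(22/3)=45/22
row 3: denom=8−2·3/11=82/11; d'=(-12−2·45/22)/(82/11)=-177/82
row 4: denom=6−2·11/41=224/41; d'=(-27−2·-177/82)/(224/41)=-465/112
back: M4=-465/112
back: M3=-177/82−11/41·-465/112=-117/112
back: M2=45/22−3/11·-117/112=261/112
back: M1=0−1/3·261/112=-87/112
M: M0=0, M1=-87/112, M2=261/112, M3=-117/112, M4=-465/112, M5=0
seg 0: a=2, c=M0/2=0, d=(M1−M0)/(6·1)=-29/224, b=Δ0−h0·(2M0+M1)/6=-195/224
seg 1: a=1, c=M1/2=-87/224, d=(M2−M1)/(6·2)=29/112, b=Δ1−h1·(2M1+M2)/6=-141/112
seg 2: a=-1, c=M2/2=261/224, d=(M3−M2)/(6·2)=-9/32, b=Δ2−h2·(2M2+M3)/6=33/112
seg 3: a=2, c=M3/2=-117/224, d=(M4−M3)/(6·2)=-29/112, b=Δ3−h3·(2M3+M4)/6=177/112
seg 4: a=1, c=M4/2=-465/224, d=(M5−M4)/(6·1)=155/224, b=Δ4−h4·(2M4+M5)/6=-405/112
t_q=31/4 → seg 4, τ=3/4; S=1+-405/112·τ+-465/224·τ²+155/224·τ³=-37099/14336

  seg 0: a=2 b=-195/224 c=0 d=-29/224
  seg 1: a=1 b=-141/112 c=-87/224 d=29/112
  seg 2: a=-1 b=33/112 c=261/224 d=-9/32
  seg 3: a=2 b=177/112 c=-117/224 d=-29/112
  seg 4: a=1 b=-405/112 c=-465/224 d=155/224
S(31/4) = -37099/14336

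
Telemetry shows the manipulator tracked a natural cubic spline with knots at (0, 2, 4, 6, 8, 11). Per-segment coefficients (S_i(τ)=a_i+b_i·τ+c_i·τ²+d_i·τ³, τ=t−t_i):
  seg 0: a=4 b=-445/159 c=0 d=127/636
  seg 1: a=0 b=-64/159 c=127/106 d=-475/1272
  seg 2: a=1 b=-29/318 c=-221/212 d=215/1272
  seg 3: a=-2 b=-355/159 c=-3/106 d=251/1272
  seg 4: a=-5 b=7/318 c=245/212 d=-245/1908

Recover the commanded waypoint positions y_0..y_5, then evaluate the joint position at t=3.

y_0=4 y_1=0 y_2=1 y_3=-2 y_4=-5 y_5=2
S(3) = 179/424

y_0 = S_0(0) = a_0 = 4
y_1 = S_1(0) = a_1 = 0
y_2 = S_2(0) = a_2 = 1
y_3 = S_3(0) = a_3 = -2
y_4 = S_4(0) = a_4 = -5
y_5 = S_4(3) = 2
t_q=3 is in segment 1 (τ=1); S_1(τ)=179/424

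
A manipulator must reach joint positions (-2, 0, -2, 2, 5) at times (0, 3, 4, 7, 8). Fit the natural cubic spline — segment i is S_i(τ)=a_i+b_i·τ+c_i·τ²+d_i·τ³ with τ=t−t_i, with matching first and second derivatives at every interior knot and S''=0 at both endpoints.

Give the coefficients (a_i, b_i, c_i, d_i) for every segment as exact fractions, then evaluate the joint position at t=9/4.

  seg 0: a=-2 b=793/432 c=0 d=-505/3888
  seg 1: a=0 b=-361/216 c=-505/432 d=121/144
  seg 2: a=-2 b=-643/432 c=73/54 d=-533/3888
  seg 3: a=2 b=631/216 c=17/144 d=-17/432
S(9/4) = 1999/3072

Δ: Δ0=2/3, Δ1=-2, Δ2=4/3, Δ3=3
row 1: diag=8, rhs=-16; c'=1/8, d'=-2
row 2: denom=8−1·1/8=63/8; d'=(20−1·-2)/(63/8)=176/63
row 3: denom=8−3·8/21=48/7; d'=(10−3·176/63)/(48/7)=17/72
back: M3=17/72
back: M2=176/63−8/21·17/72=73/27
back: M1=-2−1/8·73/27=-505/216
M: M0=0, M1=-505/216, M2=73/27, M3=17/72, M4=0
seg 0: a=-2, c=M0/2=0, d=(M1−M0)/(6·3)=-505/3888, b=Δ0−h0·(2M0+M1)/6=793/432
seg 1: a=0, c=M1/2=-505/432, d=(M2−M1)/(6·1)=121/144, b=Δ1−h1·(2M1+M2)/6=-361/216
seg 2: a=-2, c=M2/2=73/54, d=(M3−M2)/(6·3)=-533/3888, b=Δ2−h2·(2M2+M3)/6=-643/432
seg 3: a=2, c=M3/2=17/144, d=(M4−M3)/(6·1)=-17/432, b=Δ3−h3·(2M3+M4)/6=631/216
t_q=9/4 → seg 0, τ=9/4; S=-2+793/432·τ+0·τ²+-505/3888·τ³=1999/3072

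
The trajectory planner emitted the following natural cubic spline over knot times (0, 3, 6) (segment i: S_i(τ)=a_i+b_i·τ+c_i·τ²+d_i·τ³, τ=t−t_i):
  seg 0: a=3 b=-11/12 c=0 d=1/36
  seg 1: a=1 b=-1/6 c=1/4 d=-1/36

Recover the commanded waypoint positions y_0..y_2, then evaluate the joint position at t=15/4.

y_0=3 y_1=1 y_2=2
S(15/4) = 257/256

y_0 = S_0(0) = a_0 = 3
y_1 = S_1(0) = a_1 = 1
y_2 = S_1(3) = 2
t_q=15/4 is in segment 1 (τ=3/4); S_1(τ)=257/256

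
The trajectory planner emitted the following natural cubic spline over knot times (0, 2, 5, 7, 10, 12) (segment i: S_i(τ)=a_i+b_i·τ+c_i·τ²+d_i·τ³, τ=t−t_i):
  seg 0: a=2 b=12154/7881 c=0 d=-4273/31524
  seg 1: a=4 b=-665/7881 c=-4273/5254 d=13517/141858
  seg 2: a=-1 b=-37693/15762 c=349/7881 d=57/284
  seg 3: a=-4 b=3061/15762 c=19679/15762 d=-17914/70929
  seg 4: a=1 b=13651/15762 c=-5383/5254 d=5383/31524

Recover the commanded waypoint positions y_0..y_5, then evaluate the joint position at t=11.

y_0=2 y_1=4 y_2=-1 y_3=-4 y_4=1 y_5=0
S(11) = 10637/10508

y_0 = S_0(0) = a_0 = 2
y_1 = S_1(0) = a_1 = 4
y_2 = S_2(0) = a_2 = -1
y_3 = S_3(0) = a_3 = -4
y_4 = S_4(0) = a_4 = 1
y_5 = S_4(2) = 0
t_q=11 is in segment 4 (τ=1); S_4(τ)=10637/10508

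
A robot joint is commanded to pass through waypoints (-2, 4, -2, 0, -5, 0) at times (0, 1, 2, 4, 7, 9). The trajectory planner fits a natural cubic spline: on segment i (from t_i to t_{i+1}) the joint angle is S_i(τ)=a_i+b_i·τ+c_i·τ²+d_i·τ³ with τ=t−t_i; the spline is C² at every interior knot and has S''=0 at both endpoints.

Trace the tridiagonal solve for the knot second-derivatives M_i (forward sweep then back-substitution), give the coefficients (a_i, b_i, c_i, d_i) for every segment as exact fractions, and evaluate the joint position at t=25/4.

  seg 0: a=-2 b=55156/5799 c=0 d=-20362/5799
  seg 1: a=4 b=-5930/5799 c=-20362/1933 d=32222/5799
  seg 2: a=-2 b=-31436/5799 c=11860/1933 d=-33925/23196
  seg 3: a=0 b=9109/5799 c=-10205/3866 d=2011/3866
  seg 4: a=-5 b=-2581/11598 c=3947/1933 d=-3947/11598
S(25/4) = -965937/247424

Δ: Δ0=6, Δ1=-6, Δ2=1, Δ3=-5/3, Δ4=5/2
row 1: diag=4, rhs=-72; c'=1/4, d'=-18
row 2: denom=6−1·1/4=23/4; d'=(42−1·-18)/(23/4)=240/23
row 3: denom=10−2·8/23=214/23; d'=(-16−2·240/23)/(214/23)=-424/107
row 4: denom=10−3·69/214=1933/214; d'=(25−3·-424/107)/(1933/214)=7894/1933
back: M4=7894/1933
back: M3=-424/107−69/214·7894/1933=-10205/1933
back: M2=240/23−8/23·-10205/1933=23720/1933
back: M1=-18−1/4·23720/1933=-40724/1933
M: M0=0, M1=-40724/1933, M2=23720/1933, M3=-10205/1933, M4=7894/1933, M5=0
seg 0: a=-2, c=M0/2=0, d=(M1−M0)/(6·1)=-20362/5799, b=Δ0−h0·(2M0+M1)/6=55156/5799
seg 1: a=4, c=M1/2=-20362/1933, d=(M2−M1)/(6·1)=32222/5799, b=Δ1−h1·(2M1+M2)/6=-5930/5799
seg 2: a=-2, c=M2/2=11860/1933, d=(M3−M2)/(6·2)=-33925/23196, b=Δ2−h2·(2M2+M3)/6=-31436/5799
seg 3: a=0, c=M3/2=-10205/3866, d=(M4−M3)/(6·3)=2011/3866, b=Δ3−h3·(2M3+M4)/6=9109/5799
seg 4: a=-5, c=M4/2=3947/1933, d=(M5−M4)/(6·2)=-3947/11598, b=Δ4−h4·(2M4+M5)/6=-2581/11598
t_q=25/4 → seg 3, τ=9/4; S=0+9109/5799·τ+-10205/3866·τ²+2011/3866·τ³=-965937/247424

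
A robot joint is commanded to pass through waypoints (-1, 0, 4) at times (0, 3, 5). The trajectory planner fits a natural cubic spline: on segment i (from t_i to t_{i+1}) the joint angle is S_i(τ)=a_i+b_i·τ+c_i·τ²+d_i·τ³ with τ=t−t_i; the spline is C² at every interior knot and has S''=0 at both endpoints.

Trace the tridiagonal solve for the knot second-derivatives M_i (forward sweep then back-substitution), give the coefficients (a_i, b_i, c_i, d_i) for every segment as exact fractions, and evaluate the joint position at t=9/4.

  seg 0: a=-1 b=-1/6 c=0 d=1/18
  seg 1: a=0 b=4/3 c=1/2 d=-1/12
S(9/4) = -95/128

Δ: Δ0=1/3, Δ1=2
row 1: diag=10, rhs=10; c'=1/5, d'=1
back: M1=1
M: M0=0, M1=1, M2=0
seg 0: a=-1, c=M0/2=0, d=(M1−M0)/(6·3)=1/18, b=Δ0−h0·(2M0+M1)/6=-1/6
seg 1: a=0, c=M1/2=1/2, d=(M2−M1)/(6·2)=-1/12, b=Δ1−h1·(2M1+M2)/6=4/3
t_q=9/4 → seg 0, τ=9/4; S=-1+-1/6·τ+0·τ²+1/18·τ³=-95/128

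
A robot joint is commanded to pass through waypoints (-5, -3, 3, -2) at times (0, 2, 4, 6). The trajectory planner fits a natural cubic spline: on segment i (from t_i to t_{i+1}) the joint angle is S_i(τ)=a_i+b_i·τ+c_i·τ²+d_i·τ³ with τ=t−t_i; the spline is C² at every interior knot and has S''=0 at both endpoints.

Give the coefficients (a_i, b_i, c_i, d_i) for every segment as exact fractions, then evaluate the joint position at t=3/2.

Δ: Δ0=1, Δ1=3, Δ2=-5/2
row 1: diag=8, rhs=12; c'=1/4, d'=3/2
row 2: denom=8−2·1/4=15/2; d'=(-33−2·3/2)/(15/2)=-24/5
back: M2=-24/5
back: M1=3/2−1/4·-24/5=27/10
M: M0=0, M1=27/10, M2=-24/5, M3=0
seg 0: a=-5, c=M0/2=0, d=(M1−M0)/(6·2)=9/40, b=Δ0−h0·(2M0+M1)/6=1/10
seg 1: a=-3, c=M1/2=27/20, d=(M2−M1)/(6·2)=-5/8, b=Δ1−h1·(2M1+M2)/6=14/5
seg 2: a=3, c=M2/2=-12/5, d=(M3−M2)/(6·2)=2/5, b=Δ2−h2·(2M2+M3)/6=7/10
t_q=3/2 → seg 0, τ=3/2; S=-5+1/10·τ+0·τ²+9/40·τ³=-1309/320

  seg 0: a=-5 b=1/10 c=0 d=9/40
  seg 1: a=-3 b=14/5 c=27/20 d=-5/8
  seg 2: a=3 b=7/10 c=-12/5 d=2/5
S(3/2) = -1309/320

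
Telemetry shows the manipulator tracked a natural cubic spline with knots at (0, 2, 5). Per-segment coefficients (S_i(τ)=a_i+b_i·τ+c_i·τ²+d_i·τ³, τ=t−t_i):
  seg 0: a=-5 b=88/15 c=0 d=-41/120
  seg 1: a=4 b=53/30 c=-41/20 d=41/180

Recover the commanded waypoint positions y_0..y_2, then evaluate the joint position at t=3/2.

y_0 = S_0(0) = a_0 = -5
y_1 = S_1(0) = a_1 = 4
y_2 = S_1(3) = -3
t_q=3/2 is in segment 0 (τ=3/2); S_0(τ)=847/320

y_0=-5 y_1=4 y_2=-3
S(3/2) = 847/320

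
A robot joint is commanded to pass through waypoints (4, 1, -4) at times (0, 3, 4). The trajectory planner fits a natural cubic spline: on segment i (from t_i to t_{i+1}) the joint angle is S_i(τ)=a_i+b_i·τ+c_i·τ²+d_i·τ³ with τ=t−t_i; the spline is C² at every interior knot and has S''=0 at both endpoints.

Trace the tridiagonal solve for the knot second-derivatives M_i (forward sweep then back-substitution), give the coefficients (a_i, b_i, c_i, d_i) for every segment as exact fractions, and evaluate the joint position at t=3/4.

Δ: Δ0=-1, Δ1=-5
row 1: diag=8, rhs=-24; c'=1/8, d'=-3
back: M1=-3
M: M0=0, M1=-3, M2=0
seg 0: a=4, c=M0/2=0, d=(M1−M0)/(6·3)=-1/6, b=Δ0−h0·(2M0+M1)/6=1/2
seg 1: a=1, c=M1/2=-3/2, d=(M2−M1)/(6·1)=1/2, b=Δ1−h1·(2M1+M2)/6=-4
t_q=3/4 → seg 0, τ=3/4; S=4+1/2·τ+0·τ²+-1/6·τ³=551/128

  seg 0: a=4 b=1/2 c=0 d=-1/6
  seg 1: a=1 b=-4 c=-3/2 d=1/2
S(3/4) = 551/128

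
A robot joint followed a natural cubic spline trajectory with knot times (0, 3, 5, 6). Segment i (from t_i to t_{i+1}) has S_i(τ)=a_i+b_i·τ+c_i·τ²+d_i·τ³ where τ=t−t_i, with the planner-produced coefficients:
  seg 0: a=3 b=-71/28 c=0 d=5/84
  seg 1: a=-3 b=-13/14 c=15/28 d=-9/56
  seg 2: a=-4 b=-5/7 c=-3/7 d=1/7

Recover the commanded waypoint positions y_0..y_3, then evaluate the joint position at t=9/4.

y_0=3 y_1=-3 y_2=-4 y_3=-5
S(9/4) = -519/256

y_0 = S_0(0) = a_0 = 3
y_1 = S_1(0) = a_1 = -3
y_2 = S_2(0) = a_2 = -4
y_3 = S_2(1) = -5
t_q=9/4 is in segment 0 (τ=9/4); S_0(τ)=-519/256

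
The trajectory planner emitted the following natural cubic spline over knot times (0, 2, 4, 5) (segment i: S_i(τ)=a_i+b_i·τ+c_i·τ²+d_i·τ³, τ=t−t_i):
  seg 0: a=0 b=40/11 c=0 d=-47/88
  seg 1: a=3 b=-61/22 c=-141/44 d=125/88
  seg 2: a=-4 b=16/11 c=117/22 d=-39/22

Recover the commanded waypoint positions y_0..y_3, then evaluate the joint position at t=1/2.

y_0=0 y_1=3 y_2=-4 y_3=1
S(1/2) = 1233/704

y_0 = S_0(0) = a_0 = 0
y_1 = S_1(0) = a_1 = 3
y_2 = S_2(0) = a_2 = -4
y_3 = S_2(1) = 1
t_q=1/2 is in segment 0 (τ=1/2); S_0(τ)=1233/704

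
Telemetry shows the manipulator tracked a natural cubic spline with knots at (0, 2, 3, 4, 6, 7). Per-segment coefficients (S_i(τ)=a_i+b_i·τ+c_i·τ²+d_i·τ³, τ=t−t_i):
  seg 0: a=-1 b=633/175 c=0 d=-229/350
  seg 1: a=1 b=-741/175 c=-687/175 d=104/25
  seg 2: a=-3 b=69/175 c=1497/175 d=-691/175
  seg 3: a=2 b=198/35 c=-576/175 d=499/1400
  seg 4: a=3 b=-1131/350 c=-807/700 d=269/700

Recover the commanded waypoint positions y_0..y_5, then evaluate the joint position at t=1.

y_0=-1 y_1=1 y_2=-3 y_3=2 y_4=3 y_5=-1
S(1) = 687/350

y_0 = S_0(0) = a_0 = -1
y_1 = S_1(0) = a_1 = 1
y_2 = S_2(0) = a_2 = -3
y_3 = S_3(0) = a_3 = 2
y_4 = S_4(0) = a_4 = 3
y_5 = S_4(1) = -1
t_q=1 is in segment 0 (τ=1); S_0(τ)=687/350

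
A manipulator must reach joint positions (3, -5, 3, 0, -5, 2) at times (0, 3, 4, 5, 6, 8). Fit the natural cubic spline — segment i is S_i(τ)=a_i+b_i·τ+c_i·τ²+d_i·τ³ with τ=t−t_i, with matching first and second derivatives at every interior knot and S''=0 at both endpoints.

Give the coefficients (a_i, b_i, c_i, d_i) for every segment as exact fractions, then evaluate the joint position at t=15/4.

Δ: Δ0=-8/3, Δ1=8, Δ2=-3, Δ3=-5, Δ4=7/2
row 1: diag=8, rhs=64; c'=1/8, d'=8
row 2: denom=4−1·1/8=31/8; d'=(-66−1·8)/(31/8)=-592/31
row 3: denom=4−1·8/31=116/31; d'=(-12−1·-592/31)/(116/31)=55/29
row 4: denom=6−1·31/116=665/116; d'=(51−1·55/29)/(665/116)=5696/665
back: M4=5696/665
back: M3=55/29−31/116·5696/665=-261/665
back: M2=-592/31−8/31·-261/665=-12632/665
back: M1=8−1/8·-12632/665=6899/665
M: M0=0, M1=6899/665, M2=-12632/665, M3=-261/665, M4=5696/665, M5=0
seg 0: a=3, c=M0/2=0, d=(M1−M0)/(6·3)=6899/11970, b=Δ0−h0·(2M0+M1)/6=-31337/3990
seg 1: a=-5, c=M1/2=6899/1330, d=(M2−M1)/(6·1)=-19531/3990, b=Δ1−h1·(2M1+M2)/6=15377/1995
seg 2: a=3, c=M2/2=-6316/665, d=(M3−M2)/(6·1)=12371/3990, b=Δ2−h2·(2M2+M3)/6=2711/798
seg 3: a=0, c=M3/2=-261/1330, d=(M4−M3)/(6·1)=851/570, b=Δ3−h3·(2M3+M4)/6=-12562/1995
seg 4: a=-5, c=M4/2=2848/665, d=(M5−M4)/(6·2)=-1424/1995, b=Δ4−h4·(2M4+M5)/6=-8819/3990
t_q=15/4 → seg 1, τ=3/4; S=-5+15377/1995·τ+6899/1330·τ²+-19531/3990·τ³=139049/85120

  seg 0: a=3 b=-31337/3990 c=0 d=6899/11970
  seg 1: a=-5 b=15377/1995 c=6899/1330 d=-19531/3990
  seg 2: a=3 b=2711/798 c=-6316/665 d=12371/3990
  seg 3: a=0 b=-12562/1995 c=-261/1330 d=851/570
  seg 4: a=-5 b=-8819/3990 c=2848/665 d=-1424/1995
S(15/4) = 139049/85120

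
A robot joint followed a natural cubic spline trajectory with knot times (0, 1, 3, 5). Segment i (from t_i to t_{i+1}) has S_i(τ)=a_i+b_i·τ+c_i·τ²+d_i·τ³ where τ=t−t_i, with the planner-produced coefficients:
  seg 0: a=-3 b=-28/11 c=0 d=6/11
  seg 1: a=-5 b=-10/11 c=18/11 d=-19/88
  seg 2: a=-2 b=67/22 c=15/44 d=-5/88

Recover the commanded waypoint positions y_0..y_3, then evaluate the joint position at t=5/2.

y_0=-3 y_1=-5 y_2=-2 y_3=5
S(5/2) = -2401/704

y_0 = S_0(0) = a_0 = -3
y_1 = S_1(0) = a_1 = -5
y_2 = S_2(0) = a_2 = -2
y_3 = S_2(2) = 5
t_q=5/2 is in segment 1 (τ=3/2); S_1(τ)=-2401/704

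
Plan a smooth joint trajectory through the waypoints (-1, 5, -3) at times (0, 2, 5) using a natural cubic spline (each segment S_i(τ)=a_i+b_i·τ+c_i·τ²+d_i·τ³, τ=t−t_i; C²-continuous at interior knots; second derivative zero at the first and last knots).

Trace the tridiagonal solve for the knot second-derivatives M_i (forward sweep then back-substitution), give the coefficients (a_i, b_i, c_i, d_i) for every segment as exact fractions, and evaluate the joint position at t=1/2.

Δ: Δ0=3, Δ1=-8/3
row 1: diag=10, rhs=-34; c'=3/10, d'=-17/5
back: M1=-17/5
M: M0=0, M1=-17/5, M2=0
seg 0: a=-1, c=M0/2=0, d=(M1−M0)/(6·2)=-17/60, b=Δ0−h0·(2M0+M1)/6=62/15
seg 1: a=5, c=M1/2=-17/10, d=(M2−M1)/(6·3)=17/90, b=Δ1−h1·(2M1+M2)/6=11/15
t_q=1/2 → seg 0, τ=1/2; S=-1+62/15·τ+0·τ²+-17/60·τ³=33/32

  seg 0: a=-1 b=62/15 c=0 d=-17/60
  seg 1: a=5 b=11/15 c=-17/10 d=17/90
S(1/2) = 33/32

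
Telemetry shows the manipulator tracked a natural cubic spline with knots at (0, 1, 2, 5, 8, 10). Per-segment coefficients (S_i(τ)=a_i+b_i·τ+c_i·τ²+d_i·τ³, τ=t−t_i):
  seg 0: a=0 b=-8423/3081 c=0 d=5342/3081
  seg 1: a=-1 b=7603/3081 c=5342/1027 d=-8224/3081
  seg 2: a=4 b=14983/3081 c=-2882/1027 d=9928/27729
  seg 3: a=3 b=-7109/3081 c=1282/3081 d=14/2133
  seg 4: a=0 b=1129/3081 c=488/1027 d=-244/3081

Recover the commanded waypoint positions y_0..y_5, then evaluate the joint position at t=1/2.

y_0=0 y_1=-1 y_2=4 y_3=3 y_4=0 y_5=2
S(1/2) = -4725/4108

y_0 = S_0(0) = a_0 = 0
y_1 = S_1(0) = a_1 = -1
y_2 = S_2(0) = a_2 = 4
y_3 = S_3(0) = a_3 = 3
y_4 = S_4(0) = a_4 = 0
y_5 = S_4(2) = 2
t_q=1/2 is in segment 0 (τ=1/2); S_0(τ)=-4725/4108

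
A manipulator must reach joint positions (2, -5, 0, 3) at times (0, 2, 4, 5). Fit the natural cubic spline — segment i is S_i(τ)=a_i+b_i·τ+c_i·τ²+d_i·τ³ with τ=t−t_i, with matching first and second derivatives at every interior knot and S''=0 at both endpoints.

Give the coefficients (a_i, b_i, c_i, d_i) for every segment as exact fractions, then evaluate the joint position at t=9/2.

  seg 0: a=2 b=-56/11 c=0 d=35/88
  seg 1: a=-5 b=-7/22 c=105/44 d=-43/88
  seg 2: a=0 b=37/11 c=-6/11 d=2/11
S(9/2) = 69/44

Δ: Δ0=-7/2, Δ1=5/2, Δ2=3
row 1: diag=8, rhs=36; c'=1/4, d'=9/2
row 2: denom=6−2·1/4=11/2; d'=(3−2·9/2)/(11/2)=-12/11
back: M2=-12/11
back: M1=9/2−1/4·-12/11=105/22
M: M0=0, M1=105/22, M2=-12/11, M3=0
seg 0: a=2, c=M0/2=0, d=(M1−M0)/(6·2)=35/88, b=Δ0−h0·(2M0+M1)/6=-56/11
seg 1: a=-5, c=M1/2=105/44, d=(M2−M1)/(6·2)=-43/88, b=Δ1−h1·(2M1+M2)/6=-7/22
seg 2: a=0, c=M2/2=-6/11, d=(M3−M2)/(6·1)=2/11, b=Δ2−h2·(2M2+M3)/6=37/11
t_q=9/2 → seg 2, τ=1/2; S=0+37/11·τ+-6/11·τ²+2/11·τ³=69/44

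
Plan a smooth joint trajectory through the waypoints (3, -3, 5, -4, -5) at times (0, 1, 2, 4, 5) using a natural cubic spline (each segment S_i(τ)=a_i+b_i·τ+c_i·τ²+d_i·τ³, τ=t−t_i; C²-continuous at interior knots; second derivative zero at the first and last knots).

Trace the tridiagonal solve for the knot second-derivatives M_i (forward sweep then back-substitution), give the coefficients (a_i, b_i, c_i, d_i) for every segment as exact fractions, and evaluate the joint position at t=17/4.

  seg 0: a=3 b=-631/61 c=0 d=265/61
  seg 1: a=-3 b=164/61 c=795/61 d=-471/61
  seg 2: a=5 b=341/61 c=-618/61 d=1241/488
  seg 3: a=-4 b=-539/122 c=1251/244 d=-417/244
S(17/4) = -75125/15616

Δ: Δ0=-6, Δ1=8, Δ2=-9/2, Δ3=-1
row 1: diag=4, rhs=84; c'=1/4, d'=21
row 2: denom=6−1·1/4=23/4; d'=(-75−1·21)/(23/4)=-384/23
row 3: denom=6−2·8/23=122/23; d'=(21−2·-384/23)/(122/23)=1251/122
back: M3=1251/122
back: M2=-384/23−8/23·1251/122=-1236/61
back: M1=21−1/4·-1236/61=1590/61
M: M0=0, M1=1590/61, M2=-1236/61, M3=1251/122, M4=0
seg 0: a=3, c=M0/2=0, d=(M1−M0)/(6·1)=265/61, b=Δ0−h0·(2M0+M1)/6=-631/61
seg 1: a=-3, c=M1/2=795/61, d=(M2−M1)/(6·1)=-471/61, b=Δ1−h1·(2M1+M2)/6=164/61
seg 2: a=5, c=M2/2=-618/61, d=(M3−M2)/(6·2)=1241/488, b=Δ2−h2·(2M2+M3)/6=341/61
seg 3: a=-4, c=M3/2=1251/244, d=(M4−M3)/(6·1)=-417/244, b=Δ3−h3·(2M3+M4)/6=-539/122
t_q=17/4 → seg 3, τ=1/4; S=-4+-539/122·τ+1251/244·τ²+-417/244·τ³=-75125/15616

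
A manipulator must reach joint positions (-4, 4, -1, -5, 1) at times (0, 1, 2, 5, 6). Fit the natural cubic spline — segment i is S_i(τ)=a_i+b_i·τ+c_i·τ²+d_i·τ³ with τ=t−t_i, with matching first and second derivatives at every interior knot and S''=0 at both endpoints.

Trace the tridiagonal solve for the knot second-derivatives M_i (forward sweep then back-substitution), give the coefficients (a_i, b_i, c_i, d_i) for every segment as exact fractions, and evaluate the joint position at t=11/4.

Δ: Δ0=8, Δ1=-5, Δ2=-4/3, Δ3=6
row 1: diag=4, rhs=-78; c'=1/4, d'=-39/2
row 2: denom=8−1·1/4=31/4; d'=(22−1·-39/2)/(31/4)=166/31
row 3: denom=8−3·12/31=212/31; d'=(44−3·166/31)/(212/31)=433/106
back: M3=433/106
back: M2=166/31−12/31·433/106=200/53
back: M1=-39/2−1/4·200/53=-2167/106
M: M0=0, M1=-2167/106, M2=200/53, M3=433/106, M4=0
seg 0: a=-4, c=M0/2=0, d=(M1−M0)/(6·1)=-2167/636, b=Δ0−h0·(2M0+M1)/6=7255/636
seg 1: a=4, c=M1/2=-2167/212, d=(M2−M1)/(6·1)=2567/636, b=Δ1−h1·(2M1+M2)/6=377/318
seg 2: a=-1, c=M2/2=100/53, d=(M3−M2)/(6·3)=11/636, b=Δ2−h2·(2M2+M3)/6=-4547/636
seg 3: a=-5, c=M3/2=433/212, d=(M4−M3)/(6·1)=-433/636, b=Δ3−h3·(2M3+M4)/6=1475/318
t_q=11/4 → seg 2, τ=3/4; S=-1+-4547/636·τ+100/53·τ²+11/636·τ³=-71821/13568

  seg 0: a=-4 b=7255/636 c=0 d=-2167/636
  seg 1: a=4 b=377/318 c=-2167/212 d=2567/636
  seg 2: a=-1 b=-4547/636 c=100/53 d=11/636
  seg 3: a=-5 b=1475/318 c=433/212 d=-433/636
S(11/4) = -71821/13568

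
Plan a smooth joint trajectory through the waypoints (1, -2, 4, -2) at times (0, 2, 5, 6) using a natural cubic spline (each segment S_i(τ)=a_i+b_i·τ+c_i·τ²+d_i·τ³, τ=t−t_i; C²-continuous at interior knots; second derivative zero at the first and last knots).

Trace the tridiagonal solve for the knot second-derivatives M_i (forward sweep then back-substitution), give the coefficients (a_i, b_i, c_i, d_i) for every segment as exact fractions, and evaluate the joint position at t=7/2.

Δ: Δ0=-3/2, Δ1=2, Δ2=-6
row 1: diag=10, rhs=21; c'=3/10, d'=21/10
row 2: denom=8−3·3/10=71/10; d'=(-48−3·21/10)/(71/10)=-543/71
back: M2=-543/71
back: M1=21/10−3/10·-543/71=312/71
M: M0=0, M1=312/71, M2=-543/71, M3=0
seg 0: a=1, c=M0/2=0, d=(M1−M0)/(6·2)=26/71, b=Δ0−h0·(2M0+M1)/6=-421/142
seg 1: a=-2, c=M1/2=156/71, d=(M2−M1)/(6·3)=-95/142, b=Δ1−h1·(2M1+M2)/6=203/142
seg 2: a=4, c=M2/2=-543/142, d=(M3−M2)/(6·1)=181/142, b=Δ2−h2·(2M2+M3)/6=-245/71
t_q=7/2 → seg 1, τ=3/2; S=-2+203/142·τ+156/71·τ²+-95/142·τ³=3215/1136

  seg 0: a=1 b=-421/142 c=0 d=26/71
  seg 1: a=-2 b=203/142 c=156/71 d=-95/142
  seg 2: a=4 b=-245/71 c=-543/142 d=181/142
S(7/2) = 3215/1136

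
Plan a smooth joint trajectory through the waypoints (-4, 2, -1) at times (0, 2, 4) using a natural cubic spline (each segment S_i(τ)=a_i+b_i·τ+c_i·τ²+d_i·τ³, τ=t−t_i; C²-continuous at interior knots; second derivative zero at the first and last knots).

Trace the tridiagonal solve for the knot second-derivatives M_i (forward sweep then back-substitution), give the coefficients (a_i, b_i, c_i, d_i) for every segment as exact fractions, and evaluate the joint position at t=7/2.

Δ: Δ0=3, Δ1=-3/2
row 1: diag=8, rhs=-27; c'=1/4, d'=-27/8
back: M1=-27/8
M: M0=0, M1=-27/8, M2=0
seg 0: a=-4, c=M0/2=0, d=(M1−M0)/(6·2)=-9/32, b=Δ0−h0·(2M0+M1)/6=33/8
seg 1: a=2, c=M1/2=-27/16, d=(M2−M1)/(6·2)=9/32, b=Δ1−h1·(2M1+M2)/6=3/4
t_q=7/2 → seg 1, τ=3/2; S=2+3/4·τ+-27/16·τ²+9/32·τ³=71/256

  seg 0: a=-4 b=33/8 c=0 d=-9/32
  seg 1: a=2 b=3/4 c=-27/16 d=9/32
S(7/2) = 71/256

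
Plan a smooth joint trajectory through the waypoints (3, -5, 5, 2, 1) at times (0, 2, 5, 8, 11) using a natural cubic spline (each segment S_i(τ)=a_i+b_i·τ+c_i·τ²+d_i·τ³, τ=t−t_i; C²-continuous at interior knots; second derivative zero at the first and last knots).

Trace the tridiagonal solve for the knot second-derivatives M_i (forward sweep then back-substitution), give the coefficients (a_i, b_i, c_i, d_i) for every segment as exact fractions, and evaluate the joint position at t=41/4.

  seg 0: a=3 b=-404/69 c=0 d=32/69
  seg 1: a=-5 b=-20/69 c=64/23 d=-326/621
  seg 2: a=5 b=154/69 c=-134/69 d=179/621
  seg 3: a=2 b=-113/69 c=15/23 d=-5/69
S(41/4) = 1165/1472

Δ: Δ0=-4, Δ1=10/3, Δ2=-1, Δ3=-1/3
row 1: diag=10, rhs=44; c'=3/10, d'=22/5
row 2: denom=12−3·3/10=111/10; d'=(-26−3·22/5)/(111/10)=-392/111
row 3: denom=12−3·10/37=414/37; d'=(4−3·-392/111)/(414/37)=30/23
back: M3=30/23
back: M2=-392/111−10/37·30/23=-268/69
back: M1=22/5−3/10·-268/69=128/23
M: M0=0, M1=128/23, M2=-268/69, M3=30/23, M4=0
seg 0: a=3, c=M0/2=0, d=(M1−M0)/(6·2)=32/69, b=Δ0−h0·(2M0+M1)/6=-404/69
seg 1: a=-5, c=M1/2=64/23, d=(M2−M1)/(6·3)=-326/621, b=Δ1−h1·(2M1+M2)/6=-20/69
seg 2: a=5, c=M2/2=-134/69, d=(M3−M2)/(6·3)=179/621, b=Δ2−h2·(2M2+M3)/6=154/69
seg 3: a=2, c=M3/2=15/23, d=(M4−M3)/(6·3)=-5/69, b=Δ3−h3·(2M3+M4)/6=-113/69
t_q=41/4 → seg 3, τ=9/4; S=2+-113/69·τ+15/23·τ²+-5/69·τ³=1165/1472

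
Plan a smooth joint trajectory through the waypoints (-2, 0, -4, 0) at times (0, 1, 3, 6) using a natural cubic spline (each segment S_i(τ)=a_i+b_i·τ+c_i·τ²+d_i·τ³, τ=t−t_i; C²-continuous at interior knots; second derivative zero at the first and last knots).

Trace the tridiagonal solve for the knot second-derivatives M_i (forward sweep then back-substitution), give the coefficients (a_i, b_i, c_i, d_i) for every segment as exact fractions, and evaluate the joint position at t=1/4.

  seg 0: a=-2 b=17/6 c=0 d=-5/6
  seg 1: a=0 b=1/3 c=-5/2 d=2/3
  seg 2: a=-4 b=-5/3 c=3/2 d=-1/6
S(1/4) = -167/128

Δ: Δ0=2, Δ1=-2, Δ2=4/3
row 1: diag=6, rhs=-24; c'=1/3, d'=-4
row 2: denom=10−2·1/3=28/3; d'=(20−2·-4)/(28/3)=3
back: M2=3
back: M1=-4−1/3·3=-5
M: M0=0, M1=-5, M2=3, M3=0
seg 0: a=-2, c=M0/2=0, d=(M1−M0)/(6·1)=-5/6, b=Δ0−h0·(2M0+M1)/6=17/6
seg 1: a=0, c=M1/2=-5/2, d=(M2−M1)/(6·2)=2/3, b=Δ1−h1·(2M1+M2)/6=1/3
seg 2: a=-4, c=M2/2=3/2, d=(M3−M2)/(6·3)=-1/6, b=Δ2−h2·(2M2+M3)/6=-5/3
t_q=1/4 → seg 0, τ=1/4; S=-2+17/6·τ+0·τ²+-5/6·τ³=-167/128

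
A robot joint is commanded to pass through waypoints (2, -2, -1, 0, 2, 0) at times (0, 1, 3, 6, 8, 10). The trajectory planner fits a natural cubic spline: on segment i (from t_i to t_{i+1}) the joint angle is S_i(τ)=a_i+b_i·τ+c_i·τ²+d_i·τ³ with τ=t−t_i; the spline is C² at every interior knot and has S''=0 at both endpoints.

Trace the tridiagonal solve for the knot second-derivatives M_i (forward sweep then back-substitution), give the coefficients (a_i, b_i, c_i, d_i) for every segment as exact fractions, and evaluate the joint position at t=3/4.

Δ: Δ0=-4, Δ1=1/2, Δ2=1/3, Δ3=1, Δ4=-1
row 1: diag=6, rhs=27; c'=1/3, d'=9/2
row 2: denom=10−2·1/3=28/3; d'=(-1−2·9/2)/(28/3)=-15/14
row 3: denom=10−3·9/28=253/28; d'=(4−3·-15/14)/(253/28)=202/253
row 4: denom=8−2·56/253=1912/253; d'=(-12−2·202/253)/(1912/253)=-430/239
back: M4=-430/239
back: M3=202/253−56/253·-430/239=286/239
back: M2=-15/14−9/28·286/239=-348/239
back: M1=9/2−1/3·-348/239=2383/478
M: M0=0, M1=2383/478, M2=-348/239, M3=286/239, M4=-430/239, M5=0
seg 0: a=2, c=M0/2=0, d=(M1−M0)/(6·1)=2383/2868, b=Δ0−h0·(2M0+M1)/6=-13855/2868
seg 1: a=-2, c=M1/2=2383/956, d=(M2−M1)/(6·2)=-3079/5736, b=Δ1−h1·(2M1+M2)/6=-3353/1434
seg 2: a=-1, c=M2/2=-174/239, d=(M3−M2)/(6·3)=317/2151, b=Δ2−h2·(2M2+M3)/6=854/717
seg 3: a=0, c=M3/2=143/239, d=(M4−M3)/(6·2)=-179/717, b=Δ3−h3·(2M3+M4)/6=575/717
seg 4: a=2, c=M4/2=-215/239, d=(M5−M4)/(6·2)=215/1434, b=Δ4−h4·(2M4+M5)/6=143/717
t_q=3/4 → seg 0, τ=3/4; S=2+-13855/2868·τ+0·τ²+2383/2868·τ³=-77865/61184

  seg 0: a=2 b=-13855/2868 c=0 d=2383/2868
  seg 1: a=-2 b=-3353/1434 c=2383/956 d=-3079/5736
  seg 2: a=-1 b=854/717 c=-174/239 d=317/2151
  seg 3: a=0 b=575/717 c=143/239 d=-179/717
  seg 4: a=2 b=143/717 c=-215/239 d=215/1434
S(3/4) = -77865/61184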